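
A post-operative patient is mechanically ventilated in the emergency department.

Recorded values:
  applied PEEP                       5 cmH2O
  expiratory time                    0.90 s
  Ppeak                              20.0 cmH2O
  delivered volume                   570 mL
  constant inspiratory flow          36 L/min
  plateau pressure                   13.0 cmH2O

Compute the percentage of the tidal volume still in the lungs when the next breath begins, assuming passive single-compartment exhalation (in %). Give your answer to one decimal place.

33.9

Flow: 36 L/min ÷ 60 = 0.6 L/s.
R = (PIP − Pplat)/V̇ = (20.0 − 13.0) / 0.6 = 7.0/0.6 = 11.667 cmH2O·s/L.
C = Vt/(Pplat − PEEP) = 570.0 / (13.0 − 5) = 570.0/8.0 = 71.25 mL/cmH2O.
τ = R × C = 11.667 × 0.07125 L/cmH2O = 0.8313 s.
Fraction remaining at end-expiration = e^(−Te/τ) = e^(−0.90/0.8313) = 0.3387 → 33.87%.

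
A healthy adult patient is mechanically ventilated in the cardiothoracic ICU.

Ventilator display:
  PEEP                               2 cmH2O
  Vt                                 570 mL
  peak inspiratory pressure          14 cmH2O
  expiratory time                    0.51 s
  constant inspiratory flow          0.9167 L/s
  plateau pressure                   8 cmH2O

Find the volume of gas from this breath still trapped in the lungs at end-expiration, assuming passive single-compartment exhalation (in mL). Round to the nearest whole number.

251

R = (PIP − Pplat)/V̇ = (14 − 8) / 0.9167 = 6.0/0.9167 = 6.545 cmH2O·s/L.
C = Vt/(Pplat − PEEP) = 570.0 / (8 − 2) = 570.0/6.0 = 95.0 mL/cmH2O.
τ = R × C = 6.545 × 0.095 L/cmH2O = 0.6218 s.
Fraction remaining = e^(−Te/τ) = e^(−0.51/0.6218) = 0.4403.
Trapped volume = 570.0 × 0.4403 = 250.97 mL.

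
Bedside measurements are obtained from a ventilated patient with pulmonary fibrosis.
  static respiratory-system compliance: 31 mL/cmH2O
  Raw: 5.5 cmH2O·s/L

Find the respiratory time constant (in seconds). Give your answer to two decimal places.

0.17

τ = R × C = 5.5 × 31 mL/cmH2O = 5.5 × 0.031 L/cmH2O = 0.1705 s.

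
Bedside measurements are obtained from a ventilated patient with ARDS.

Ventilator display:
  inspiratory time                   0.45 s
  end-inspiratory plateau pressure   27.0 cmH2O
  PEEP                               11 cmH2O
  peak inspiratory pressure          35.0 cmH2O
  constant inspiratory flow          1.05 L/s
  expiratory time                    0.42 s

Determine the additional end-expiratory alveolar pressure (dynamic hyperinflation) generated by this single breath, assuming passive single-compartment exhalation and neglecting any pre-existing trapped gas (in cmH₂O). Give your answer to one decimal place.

Vt = flow × Ti = 1.05 L/s × 0.45 s × 1000 mL/L = 472.5 mL.
R = (PIP − Pplat)/V̇ = (35.0 − 27.0) / 1.05 = 8.0/1.05 = 7.619 cmH2O·s/L.
C = Vt/(Pplat − PEEP) = 472.5 / (27.0 − 11) = 472.5/16.0 = 29.531 mL/cmH2O.
τ = R × C = 7.619 × 0.02953 L/cmH2O = 0.225 s.
Fraction remaining = e^(−Te/τ) = e^(−0.42/0.225) = 0.1546; trapped volume = 472.5 × 0.1546 = 73.049 mL.
Additional alveolar pressure from trapping ≈ V_trapped / C = 73.049 / 29.531 = 2.474 cmH2O.

2.5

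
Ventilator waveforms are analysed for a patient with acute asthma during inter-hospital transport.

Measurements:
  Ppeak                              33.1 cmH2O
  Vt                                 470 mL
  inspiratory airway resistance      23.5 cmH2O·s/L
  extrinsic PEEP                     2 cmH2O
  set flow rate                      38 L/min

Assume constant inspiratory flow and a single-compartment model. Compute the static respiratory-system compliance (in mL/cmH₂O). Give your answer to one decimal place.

29.0

Flow: 38 L/min ÷ 60 = 0.6333 L/s.
Equation of motion (constant flow): PIP = Vt/C + R·V̇ + PEEP.
Vt/C = PIP − R·V̇ − PEEP = 33.1 − 23.5×0.6333 − 2 = 33.1 − 14.883 − 2 = 16.217 cmH2O.
C = Vt / 16.217 = 470 / 16.217 = 28.982 mL/cmH2O.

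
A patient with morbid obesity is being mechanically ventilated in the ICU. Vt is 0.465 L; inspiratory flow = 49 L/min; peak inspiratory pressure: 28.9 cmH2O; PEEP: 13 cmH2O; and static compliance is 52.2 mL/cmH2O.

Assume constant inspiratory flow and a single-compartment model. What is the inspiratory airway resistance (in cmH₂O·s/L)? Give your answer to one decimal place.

Flow: 49 L/min ÷ 60 = 0.8167 L/s.
Equation of motion (constant flow): PIP = Vt/C + R·V̇ + PEEP.
R·V̇ = PIP − Vt/C − PEEP = 28.9 − 465/52.2 − 13 = 28.9 − 8.908 − 13 = 6.992 cmH2O.
R = 6.992 / 0.8167 = 8.561 cmH2O·s/L.

8.6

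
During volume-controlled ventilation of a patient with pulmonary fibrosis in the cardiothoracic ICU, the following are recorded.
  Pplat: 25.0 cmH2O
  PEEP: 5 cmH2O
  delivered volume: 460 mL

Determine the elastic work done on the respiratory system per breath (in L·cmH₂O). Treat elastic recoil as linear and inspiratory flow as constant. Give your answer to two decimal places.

4.60

Elastic work ≈ ½ × (Pplat − PEEP) × Vt = 0.5 × (25.0 − 5) × 0.460 L = 0.5 × 20.0 × 0.460 = 4.6 L·cmH2O.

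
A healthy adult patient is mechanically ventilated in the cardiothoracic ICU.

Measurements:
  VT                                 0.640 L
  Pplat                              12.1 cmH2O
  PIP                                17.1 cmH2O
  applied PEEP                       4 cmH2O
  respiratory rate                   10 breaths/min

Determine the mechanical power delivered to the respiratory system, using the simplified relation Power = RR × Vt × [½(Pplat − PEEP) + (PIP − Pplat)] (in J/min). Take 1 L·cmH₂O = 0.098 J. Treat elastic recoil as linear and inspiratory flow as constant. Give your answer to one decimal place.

5.7

Per-breath work = Vt × [½(Pplat−PEEP) + (PIP−Pplat)] = 0.640 × [0.5×8.1 + 5.0] = 0.640 × 9.05 = 5.792 L·cmH2O.
Power = 10 × 5.792 = 57.92 L·cmH2O/min.
× 0.098 J/(L·cmH2O) → 5.676 J/min.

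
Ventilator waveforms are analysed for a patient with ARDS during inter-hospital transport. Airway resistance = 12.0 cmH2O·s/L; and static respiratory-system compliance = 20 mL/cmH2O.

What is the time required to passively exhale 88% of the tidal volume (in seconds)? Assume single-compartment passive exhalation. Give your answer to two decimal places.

0.51

τ = R × C = 12.0 × 20 mL/cmH2O = 12.0 × 0.020 L/cmH2O = 0.24 s.
Exhaled fraction f = 1 − e^(−t/τ) → t = −τ·ln(1 − f) = −0.24·ln(0.12) = 0.5089 s.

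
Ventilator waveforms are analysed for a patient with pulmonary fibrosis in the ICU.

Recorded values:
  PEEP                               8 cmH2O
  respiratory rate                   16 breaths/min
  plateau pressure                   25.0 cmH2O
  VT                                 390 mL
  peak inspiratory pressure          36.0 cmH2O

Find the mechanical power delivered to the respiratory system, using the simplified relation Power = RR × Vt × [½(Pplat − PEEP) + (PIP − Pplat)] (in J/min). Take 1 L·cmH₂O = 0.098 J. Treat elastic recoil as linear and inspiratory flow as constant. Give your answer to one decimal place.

11.9

Per-breath work = Vt × [½(Pplat−PEEP) + (PIP−Pplat)] = 0.390 × [0.5×17.0 + 11.0] = 0.390 × 19.5 = 7.605 L·cmH2O.
Power = 16 × 7.605 = 121.68 L·cmH2O/min.
× 0.098 J/(L·cmH2O) → 11.925 J/min.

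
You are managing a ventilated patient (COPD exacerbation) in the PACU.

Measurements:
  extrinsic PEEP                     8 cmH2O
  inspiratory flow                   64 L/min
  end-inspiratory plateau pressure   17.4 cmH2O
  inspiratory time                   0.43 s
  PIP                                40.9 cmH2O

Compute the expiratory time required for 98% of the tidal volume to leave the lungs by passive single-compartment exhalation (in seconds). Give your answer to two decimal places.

4.21

Flow: 64 L/min ÷ 60 = 1.0667 L/s.
Vt = flow × Ti = 1.0667 L/s × 0.43 s × 1000 mL/L = 458.68 mL.
R = (PIP − Pplat)/V̇ = (40.9 − 17.4) / 1.0667 = 23.5/1.0667 = 22.031 cmH2O·s/L.
C = Vt/(Pplat − PEEP) = 458.68 / (17.4 − 8) = 458.68/9.4 = 48.796 mL/cmH2O.
τ = R × C = 22.031 × 0.0488 L/cmH2O = 1.075 s.
t = −τ·ln(1 − 0.98) = −1.075·ln(0.02) = 4.205 s.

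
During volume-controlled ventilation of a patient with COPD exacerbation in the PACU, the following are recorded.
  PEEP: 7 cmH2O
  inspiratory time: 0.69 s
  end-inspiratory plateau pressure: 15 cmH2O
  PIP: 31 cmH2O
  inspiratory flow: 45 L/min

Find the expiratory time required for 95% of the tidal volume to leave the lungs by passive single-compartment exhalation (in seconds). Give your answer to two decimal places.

Flow: 45 L/min ÷ 60 = 0.75 L/s.
Vt = flow × Ti = 0.75 L/s × 0.69 s × 1000 mL/L = 517.5 mL.
R = (PIP − Pplat)/V̇ = (31 − 15) / 0.75 = 16.0/0.75 = 21.333 cmH2O·s/L.
C = Vt/(Pplat − PEEP) = 517.5 / (15 − 7) = 517.5/8.0 = 64.688 mL/cmH2O.
τ = R × C = 21.333 × 0.06469 L/cmH2O = 1.38 s.
t = −τ·ln(1 − 0.95) = −1.38·ln(0.05) = 4.134 s.

4.13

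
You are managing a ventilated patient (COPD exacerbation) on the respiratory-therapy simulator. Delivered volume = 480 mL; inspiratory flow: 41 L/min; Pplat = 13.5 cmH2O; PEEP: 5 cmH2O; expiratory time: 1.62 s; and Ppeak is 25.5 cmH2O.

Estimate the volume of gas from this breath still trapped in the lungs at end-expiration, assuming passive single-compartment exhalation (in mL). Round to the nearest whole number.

94

Flow: 41 L/min ÷ 60 = 0.6833 L/s.
R = (PIP − Pplat)/V̇ = (25.5 − 13.5) / 0.6833 = 12.0/0.6833 = 17.562 cmH2O·s/L.
C = Vt/(Pplat − PEEP) = 480.0 / (13.5 − 5) = 480.0/8.5 = 56.471 mL/cmH2O.
τ = R × C = 17.562 × 0.05647 L/cmH2O = 0.9917 s.
Fraction remaining = e^(−Te/τ) = e^(−1.62/0.9917) = 0.1952.
Trapped volume = 480.0 × 0.1952 = 93.696 mL.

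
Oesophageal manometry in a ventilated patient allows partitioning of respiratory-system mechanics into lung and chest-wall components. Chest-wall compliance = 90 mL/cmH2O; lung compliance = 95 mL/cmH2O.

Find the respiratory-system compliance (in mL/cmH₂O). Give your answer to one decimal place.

Lung and chest wall are elastances in series: 1/Crs = 1/CL + 1/Ccw.
1/Crs = 1/95 + 1/90 = 0.02164.
Crs = 46.211 mL/cmH2O.

46.2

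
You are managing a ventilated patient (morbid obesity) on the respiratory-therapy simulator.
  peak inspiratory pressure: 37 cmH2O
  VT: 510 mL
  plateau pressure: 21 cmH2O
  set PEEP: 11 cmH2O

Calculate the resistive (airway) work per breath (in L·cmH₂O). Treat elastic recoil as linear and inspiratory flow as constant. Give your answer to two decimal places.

With constant inspiratory flow the resistive pressure is constant at PIP − Pplat = 37 − 21 = 16.0 cmH2O, so resistive work = 16.0 × 0.510 = 8.16 L·cmH2O.

8.16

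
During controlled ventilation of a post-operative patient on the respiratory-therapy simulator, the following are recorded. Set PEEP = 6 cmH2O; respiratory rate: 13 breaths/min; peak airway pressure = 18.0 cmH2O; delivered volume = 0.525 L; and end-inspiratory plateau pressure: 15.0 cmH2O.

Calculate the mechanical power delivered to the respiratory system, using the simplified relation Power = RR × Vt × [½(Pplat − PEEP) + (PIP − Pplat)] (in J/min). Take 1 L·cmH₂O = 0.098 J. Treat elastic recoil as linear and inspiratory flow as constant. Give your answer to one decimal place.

5.0

Per-breath work = Vt × [½(Pplat−PEEP) + (PIP−Pplat)] = 0.525 × [0.5×9.0 + 3.0] = 0.525 × 7.5 = 3.938 L·cmH2O.
Power = 13 × 3.938 = 51.194 L·cmH2O/min.
× 0.098 J/(L·cmH2O) → 5.017 J/min.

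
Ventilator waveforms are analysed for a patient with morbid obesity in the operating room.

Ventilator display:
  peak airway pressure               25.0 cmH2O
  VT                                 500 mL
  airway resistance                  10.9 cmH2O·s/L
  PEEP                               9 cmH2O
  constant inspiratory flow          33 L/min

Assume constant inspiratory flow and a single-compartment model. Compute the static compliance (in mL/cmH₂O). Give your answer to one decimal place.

50.0

Flow: 33 L/min ÷ 60 = 0.55 L/s.
Equation of motion (constant flow): PIP = Vt/C + R·V̇ + PEEP.
Vt/C = PIP − R·V̇ − PEEP = 25.0 − 10.9×0.55 − 9 = 25.0 − 5.995 − 9 = 10.005 cmH2O.
C = Vt / 10.005 = 500 / 10.005 = 49.975 mL/cmH2O.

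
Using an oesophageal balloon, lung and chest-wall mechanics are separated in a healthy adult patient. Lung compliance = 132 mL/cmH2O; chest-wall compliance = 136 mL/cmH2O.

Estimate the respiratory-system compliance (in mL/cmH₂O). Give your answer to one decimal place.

67.0

Lung and chest wall are elastances in series: 1/Crs = 1/CL + 1/Ccw.
1/Crs = 1/132 + 1/136 = 0.01493.
Crs = 66.979 mL/cmH2O.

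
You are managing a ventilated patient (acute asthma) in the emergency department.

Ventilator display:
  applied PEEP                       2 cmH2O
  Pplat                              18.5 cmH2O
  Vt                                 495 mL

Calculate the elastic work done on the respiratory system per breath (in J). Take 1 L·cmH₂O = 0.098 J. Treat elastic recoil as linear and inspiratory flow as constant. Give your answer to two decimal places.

0.40

Elastic work ≈ ½ × (Pplat − PEEP) × Vt = 0.5 × (18.5 − 2) × 0.495 L = 0.5 × 16.5 × 0.495 = 4.084 L·cmH2O.
× 0.098 J/(L·cmH2O) → 0.4002 J.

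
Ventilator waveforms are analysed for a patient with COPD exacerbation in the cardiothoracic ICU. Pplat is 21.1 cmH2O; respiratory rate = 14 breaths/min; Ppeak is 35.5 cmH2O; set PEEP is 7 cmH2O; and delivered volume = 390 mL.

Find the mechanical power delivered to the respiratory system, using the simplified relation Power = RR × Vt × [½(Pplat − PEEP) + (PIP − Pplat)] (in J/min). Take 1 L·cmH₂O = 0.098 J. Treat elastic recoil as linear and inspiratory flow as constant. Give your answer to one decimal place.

Per-breath work = Vt × [½(Pplat−PEEP) + (PIP−Pplat)] = 0.390 × [0.5×14.1 + 14.4] = 0.390 × 21.45 = 8.366 L·cmH2O.
Power = 14 × 8.366 = 117.12 L·cmH2O/min.
× 0.098 J/(L·cmH2O) → 11.478 J/min.

11.5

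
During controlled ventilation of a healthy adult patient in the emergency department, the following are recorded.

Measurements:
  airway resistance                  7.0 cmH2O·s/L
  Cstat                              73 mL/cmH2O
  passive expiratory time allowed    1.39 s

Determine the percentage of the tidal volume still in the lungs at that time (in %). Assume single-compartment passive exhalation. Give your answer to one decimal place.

6.6

τ = R × C = 7.0 × 73 mL/cmH2O = 7.0 × 0.073 L/cmH2O = 0.511 s.
Passive exhalation: V(t)/V₀ = e^(−t/τ) = e^(−1.39/0.511) = 0.06586.
Fraction remaining = 0.06586 → 6.586%.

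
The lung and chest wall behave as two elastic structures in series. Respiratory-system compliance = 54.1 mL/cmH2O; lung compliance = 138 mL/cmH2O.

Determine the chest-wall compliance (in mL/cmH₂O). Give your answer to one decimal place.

89.0

1/Ccw = 1/Crs − 1/CL.
1/Ccw = 1/54.1 − 1/138 = 0.01124.
Ccw = 88.968 mL/cmH2O.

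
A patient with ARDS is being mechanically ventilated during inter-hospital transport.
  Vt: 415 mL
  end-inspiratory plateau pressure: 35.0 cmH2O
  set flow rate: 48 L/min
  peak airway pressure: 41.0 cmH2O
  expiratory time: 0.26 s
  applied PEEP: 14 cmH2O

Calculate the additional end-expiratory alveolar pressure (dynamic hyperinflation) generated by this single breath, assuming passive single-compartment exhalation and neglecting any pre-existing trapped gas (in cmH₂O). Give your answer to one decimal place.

Flow: 48 L/min ÷ 60 = 0.8 L/s.
R = (PIP − Pplat)/V̇ = (41.0 − 35.0) / 0.8 = 6.0/0.8 = 7.5 cmH2O·s/L.
C = Vt/(Pplat − PEEP) = 415.0 / (35.0 − 14) = 415.0/21.0 = 19.762 mL/cmH2O.
τ = R × C = 7.5 × 0.01976 L/cmH2O = 0.1482 s.
Fraction remaining = e^(−Te/τ) = e^(−0.26/0.1482) = 0.173; trapped volume = 415.0 × 0.173 = 71.795 mL.
Additional alveolar pressure from trapping ≈ V_trapped / C = 71.795 / 19.762 = 3.633 cmH2O.

3.6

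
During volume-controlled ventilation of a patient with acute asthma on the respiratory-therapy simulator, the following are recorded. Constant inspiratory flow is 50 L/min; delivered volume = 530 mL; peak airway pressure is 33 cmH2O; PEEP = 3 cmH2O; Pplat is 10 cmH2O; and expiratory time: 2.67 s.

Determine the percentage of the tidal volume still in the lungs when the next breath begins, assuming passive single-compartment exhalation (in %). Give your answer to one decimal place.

Flow: 50 L/min ÷ 60 = 0.8333 L/s.
R = (PIP − Pplat)/V̇ = (33 − 10) / 0.8333 = 23.0/0.8333 = 27.601 cmH2O·s/L.
C = Vt/(Pplat − PEEP) = 530.0 / (10 − 3) = 530.0/7.0 = 75.714 mL/cmH2O.
τ = R × C = 27.601 × 0.07571 L/cmH2O = 2.09 s.
Fraction remaining at end-expiration = e^(−Te/τ) = e^(−2.67/2.09) = 0.2787 → 27.87%.

27.9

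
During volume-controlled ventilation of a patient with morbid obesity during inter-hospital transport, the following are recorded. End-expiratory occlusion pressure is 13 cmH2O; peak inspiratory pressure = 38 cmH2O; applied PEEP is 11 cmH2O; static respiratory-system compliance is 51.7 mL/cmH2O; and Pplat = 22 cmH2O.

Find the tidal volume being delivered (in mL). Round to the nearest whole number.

End-expiratory occlusion gives total PEEP = 13 cmH2O (intrinsic PEEP = 13 − 11 = 2). Use total PEEP for the elastic gradient.
Vt = Cstat × (Pplat − PEEPtotal) = 51.7 × (22 − 13) = 51.7 × 9.0 = 465.3 mL.

465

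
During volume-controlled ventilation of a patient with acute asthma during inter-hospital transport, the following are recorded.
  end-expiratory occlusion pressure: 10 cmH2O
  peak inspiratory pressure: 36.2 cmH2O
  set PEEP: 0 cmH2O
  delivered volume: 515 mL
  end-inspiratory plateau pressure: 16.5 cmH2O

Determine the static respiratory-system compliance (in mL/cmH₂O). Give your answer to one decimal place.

79.2

End-expiratory occlusion gives total PEEP = 10 cmH2O (intrinsic PEEP = 10 − 0 = 10). Use total PEEP for the elastic gradient.
Cstat = Vt / (Pplat − PEEPtotal) = 515 / (16.5 − 10) = 515 / 6.5 = 79.231 mL/cmH2O.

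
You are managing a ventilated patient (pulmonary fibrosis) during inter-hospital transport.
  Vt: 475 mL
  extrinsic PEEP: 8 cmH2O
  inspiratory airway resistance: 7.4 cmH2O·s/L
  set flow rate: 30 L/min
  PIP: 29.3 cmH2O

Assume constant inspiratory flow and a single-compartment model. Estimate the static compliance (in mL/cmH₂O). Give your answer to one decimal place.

27.0

Flow: 30 L/min ÷ 60 = 0.5 L/s.
Equation of motion (constant flow): PIP = Vt/C + R·V̇ + PEEP.
Vt/C = PIP − R·V̇ − PEEP = 29.3 − 7.4×0.5 − 8 = 29.3 − 3.7 − 8 = 17.6 cmH2O.
C = Vt / 17.6 = 475 / 17.6 = 26.989 mL/cmH2O.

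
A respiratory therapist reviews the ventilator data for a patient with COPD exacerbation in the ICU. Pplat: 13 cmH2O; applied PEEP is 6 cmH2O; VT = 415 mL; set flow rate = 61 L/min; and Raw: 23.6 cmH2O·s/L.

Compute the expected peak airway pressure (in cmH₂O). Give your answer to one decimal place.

37.0

Flow: 61 L/min ÷ 60 = 1.0167 L/s.
PIP = Pplat + Raw × flow = 13 + 23.6 × 1.0167 = 13 + 23.994 = 36.994 cmH2O.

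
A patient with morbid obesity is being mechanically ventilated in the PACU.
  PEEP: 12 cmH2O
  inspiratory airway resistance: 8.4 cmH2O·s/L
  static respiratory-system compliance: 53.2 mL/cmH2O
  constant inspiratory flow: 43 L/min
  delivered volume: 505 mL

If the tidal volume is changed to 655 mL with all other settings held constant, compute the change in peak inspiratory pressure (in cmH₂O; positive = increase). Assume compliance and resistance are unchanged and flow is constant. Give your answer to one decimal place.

PIP = Vt/C + R·V̇ + PEEP (constant-flow equation of motion).
Only the elastic term changes: ΔPIP = ΔVt / C = (655 − 505) / 53.2 = 2.82 cmH2O.

2.8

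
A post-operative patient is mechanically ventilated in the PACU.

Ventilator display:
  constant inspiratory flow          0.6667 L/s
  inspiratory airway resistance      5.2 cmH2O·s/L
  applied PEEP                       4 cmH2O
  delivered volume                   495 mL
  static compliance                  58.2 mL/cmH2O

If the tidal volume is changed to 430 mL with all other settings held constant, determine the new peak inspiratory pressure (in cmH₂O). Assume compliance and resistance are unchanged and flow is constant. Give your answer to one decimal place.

PIP = Vt/C + R·V̇ + PEEP (constant-flow equation of motion).
Only the elastic term changes: ΔPIP = ΔVt / C = (430 − 495) / 58.2 = -1.117 cmH2O.
Original PIP = 495/58.2 + 5.2×0.6667 + 4 = 15.972 cmH2O; new PIP = 15.972 + (-1.117) = 14.855 cmH2O.

14.9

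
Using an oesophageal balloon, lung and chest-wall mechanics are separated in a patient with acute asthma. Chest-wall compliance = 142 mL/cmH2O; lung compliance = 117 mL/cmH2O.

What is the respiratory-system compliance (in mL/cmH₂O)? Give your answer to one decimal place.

64.1

Lung and chest wall are elastances in series: 1/Crs = 1/CL + 1/Ccw.
1/Crs = 1/117 + 1/142 = 0.01559.
Crs = 64.144 mL/cmH2O.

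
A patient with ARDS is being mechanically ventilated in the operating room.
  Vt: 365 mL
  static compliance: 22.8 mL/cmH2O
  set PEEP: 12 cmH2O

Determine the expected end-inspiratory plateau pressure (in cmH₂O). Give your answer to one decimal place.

28.0

Pplat = PEEP + Vt / Cstat = 12 + 365 / 22.8 = 12 + 16.009 = 28.009 cmH2O.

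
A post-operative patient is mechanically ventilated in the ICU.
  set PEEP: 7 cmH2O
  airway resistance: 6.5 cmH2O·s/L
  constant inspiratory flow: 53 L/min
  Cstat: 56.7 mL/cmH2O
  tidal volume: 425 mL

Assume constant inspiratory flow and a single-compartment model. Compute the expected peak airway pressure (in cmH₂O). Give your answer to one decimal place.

20.2

Flow: 53 L/min ÷ 60 = 0.8833 L/s.
Equation of motion (constant flow): PIP = Vt/C + R·V̇ + PEEP.
PIP = 425/56.7 + 6.5×0.8833 + 7 = 7.496 + 5.741 + 7 = 20.237 cmH2O.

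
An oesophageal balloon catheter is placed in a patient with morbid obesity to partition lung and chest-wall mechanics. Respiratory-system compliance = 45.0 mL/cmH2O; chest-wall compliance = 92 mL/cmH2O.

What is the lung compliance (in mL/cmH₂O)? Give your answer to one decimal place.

88.1

1/CL = 1/Crs − 1/Ccw.
1/CL = 1/45.0 − 1/92 = 0.01135.
CL = 88.106 mL/cmH2O.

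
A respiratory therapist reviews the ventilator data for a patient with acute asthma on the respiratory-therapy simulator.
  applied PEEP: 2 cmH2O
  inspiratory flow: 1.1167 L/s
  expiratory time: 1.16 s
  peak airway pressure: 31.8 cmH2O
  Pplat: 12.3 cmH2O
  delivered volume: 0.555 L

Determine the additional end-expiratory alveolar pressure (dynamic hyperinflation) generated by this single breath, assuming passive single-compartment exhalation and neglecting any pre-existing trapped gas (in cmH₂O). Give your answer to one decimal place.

R = (PIP − Pplat)/V̇ = (31.8 − 12.3) / 1.1167 = 19.5/1.1167 = 17.462 cmH2O·s/L.
C = Vt/(Pplat − PEEP) = 555.0 / (12.3 − 2) = 555.0/10.3 = 53.883 mL/cmH2O.
τ = R × C = 17.462 × 0.05388 L/cmH2O = 0.9409 s.
Fraction remaining = e^(−Te/τ) = e^(−1.16/0.9409) = 0.2915; trapped volume = 555.0 × 0.2915 = 161.78 mL.
Additional alveolar pressure from trapping ≈ V_trapped / C = 161.78 / 53.883 = 3.002 cmH2O.

3.0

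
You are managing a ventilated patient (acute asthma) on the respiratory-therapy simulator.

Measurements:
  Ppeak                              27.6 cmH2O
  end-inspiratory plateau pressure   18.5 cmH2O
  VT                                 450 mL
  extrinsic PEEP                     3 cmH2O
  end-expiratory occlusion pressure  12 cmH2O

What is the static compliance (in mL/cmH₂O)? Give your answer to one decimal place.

End-expiratory occlusion gives total PEEP = 12 cmH2O (intrinsic PEEP = 12 − 3 = 9). Use total PEEP for the elastic gradient.
Cstat = Vt / (Pplat − PEEPtotal) = 450 / (18.5 − 12) = 450 / 6.5 = 69.231 mL/cmH2O.

69.2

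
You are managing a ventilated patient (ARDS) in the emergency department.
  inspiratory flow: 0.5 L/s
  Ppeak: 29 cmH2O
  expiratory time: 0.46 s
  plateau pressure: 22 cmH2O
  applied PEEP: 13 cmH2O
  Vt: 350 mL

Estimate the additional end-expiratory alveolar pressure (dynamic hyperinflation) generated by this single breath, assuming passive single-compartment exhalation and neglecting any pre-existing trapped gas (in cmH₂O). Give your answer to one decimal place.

R = (PIP − Pplat)/V̇ = (29 − 22) / 0.5 = 7.0/0.5 = 14.0 cmH2O·s/L.
C = Vt/(Pplat − PEEP) = 350.0 / (22 − 13) = 350.0/9.0 = 38.889 mL/cmH2O.
τ = R × C = 14.0 × 0.03889 L/cmH2O = 0.5445 s.
Fraction remaining = e^(−Te/τ) = e^(−0.46/0.5445) = 0.4296; trapped volume = 350.0 × 0.4296 = 150.36 mL.
Additional alveolar pressure from trapping ≈ V_trapped / C = 150.36 / 38.889 = 3.866 cmH2O.

3.9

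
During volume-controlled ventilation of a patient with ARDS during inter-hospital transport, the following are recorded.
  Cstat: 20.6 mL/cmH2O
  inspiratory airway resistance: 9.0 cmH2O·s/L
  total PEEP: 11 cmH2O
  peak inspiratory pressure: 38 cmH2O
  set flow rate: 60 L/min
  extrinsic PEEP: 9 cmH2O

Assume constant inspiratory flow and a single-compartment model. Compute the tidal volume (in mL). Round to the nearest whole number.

Flow: 60 L/min ÷ 60 = 1 L/s.
Total PEEP = 11 cmH2O (set 9 + intrinsic 2); this is the baseline alveolar pressure.
Equation of motion (constant flow): PIP = Vt/C + R·V̇ + PEEP.
Vt/C = PIP − R·V̇ − PEEP = 38 − 9.0 − 11 = 18.0 cmH2O.
Vt = C × 18.0 = 20.6 × 18.0 = 370.8 mL.

371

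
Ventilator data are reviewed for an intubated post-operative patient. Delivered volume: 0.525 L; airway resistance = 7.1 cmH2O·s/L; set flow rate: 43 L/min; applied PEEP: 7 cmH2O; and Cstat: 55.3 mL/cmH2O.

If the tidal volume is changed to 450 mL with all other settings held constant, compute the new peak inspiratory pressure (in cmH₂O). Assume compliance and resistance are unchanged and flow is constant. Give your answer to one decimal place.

Flow: 43 L/min ÷ 60 = 0.7167 L/s.
PIP = Vt/C + R·V̇ + PEEP (constant-flow equation of motion).
Only the elastic term changes: ΔPIP = ΔVt / C = (450 − 525) / 55.3 = -1.356 cmH2O.
Original PIP = 525/55.3 + 7.1×0.7167 + 7 = 21.582 cmH2O; new PIP = 21.582 + (-1.356) = 20.226 cmH2O.

20.2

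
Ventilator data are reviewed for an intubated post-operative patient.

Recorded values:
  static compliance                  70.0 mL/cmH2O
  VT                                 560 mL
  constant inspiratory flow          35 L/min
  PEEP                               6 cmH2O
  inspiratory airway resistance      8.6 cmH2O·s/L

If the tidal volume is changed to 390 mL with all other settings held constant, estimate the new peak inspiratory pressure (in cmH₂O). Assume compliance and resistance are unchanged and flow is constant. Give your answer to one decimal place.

Flow: 35 L/min ÷ 60 = 0.5833 L/s.
PIP = Vt/C + R·V̇ + PEEP (constant-flow equation of motion).
Only the elastic term changes: ΔPIP = ΔVt / C = (390 − 560) / 70.0 = -2.429 cmH2O.
Original PIP = 560/70.0 + 8.6×0.5833 + 6 = 19.016 cmH2O; new PIP = 19.016 + (-2.429) = 16.587 cmH2O.

16.6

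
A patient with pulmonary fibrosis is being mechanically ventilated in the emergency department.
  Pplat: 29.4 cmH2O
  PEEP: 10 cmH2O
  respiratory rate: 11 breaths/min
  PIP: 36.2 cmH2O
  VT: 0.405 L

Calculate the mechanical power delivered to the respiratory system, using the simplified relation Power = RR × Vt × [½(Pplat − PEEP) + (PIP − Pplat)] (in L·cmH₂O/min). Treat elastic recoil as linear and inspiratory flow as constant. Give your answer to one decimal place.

73.5

Per-breath work = Vt × [½(Pplat−PEEP) + (PIP−Pplat)] = 0.405 × [0.5×19.4 + 6.8] = 0.405 × 16.5 = 6.683 L·cmH2O.
Power = 11 × 6.683 = 73.513 L·cmH2O/min.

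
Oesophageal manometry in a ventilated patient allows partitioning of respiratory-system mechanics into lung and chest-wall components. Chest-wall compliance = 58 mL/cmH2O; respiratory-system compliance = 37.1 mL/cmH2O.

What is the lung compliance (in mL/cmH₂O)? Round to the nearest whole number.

1/CL = 1/Crs − 1/Ccw.
1/CL = 1/37.1 − 1/58 = 0.009713.
CL = 102.95 mL/cmH2O.

103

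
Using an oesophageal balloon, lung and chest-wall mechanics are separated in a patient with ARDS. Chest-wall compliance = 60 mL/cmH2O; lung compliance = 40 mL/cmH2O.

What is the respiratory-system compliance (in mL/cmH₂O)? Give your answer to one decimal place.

24.0

Lung and chest wall are elastances in series: 1/Crs = 1/CL + 1/Ccw.
1/Crs = 1/40 + 1/60 = 0.04167.
Crs = 23.998 mL/cmH2O.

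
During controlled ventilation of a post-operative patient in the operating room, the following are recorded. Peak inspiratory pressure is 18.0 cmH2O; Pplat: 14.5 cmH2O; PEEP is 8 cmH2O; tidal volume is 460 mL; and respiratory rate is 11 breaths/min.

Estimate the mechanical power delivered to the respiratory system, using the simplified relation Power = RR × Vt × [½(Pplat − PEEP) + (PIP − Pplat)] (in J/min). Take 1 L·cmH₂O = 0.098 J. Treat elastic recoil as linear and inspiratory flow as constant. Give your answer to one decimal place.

Per-breath work = Vt × [½(Pplat−PEEP) + (PIP−Pplat)] = 0.460 × [0.5×6.5 + 3.5] = 0.460 × 6.75 = 3.105 L·cmH2O.
Power = 11 × 3.105 = 34.155 L·cmH2O/min.
× 0.098 J/(L·cmH2O) → 3.347 J/min.

3.3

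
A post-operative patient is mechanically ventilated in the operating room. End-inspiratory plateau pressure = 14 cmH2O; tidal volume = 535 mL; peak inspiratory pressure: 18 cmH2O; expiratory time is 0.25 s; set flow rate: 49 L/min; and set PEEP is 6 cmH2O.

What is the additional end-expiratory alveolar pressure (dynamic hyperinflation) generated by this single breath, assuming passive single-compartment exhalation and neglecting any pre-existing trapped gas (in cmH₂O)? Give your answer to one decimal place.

Flow: 49 L/min ÷ 60 = 0.8167 L/s.
R = (PIP − Pplat)/V̇ = (18 − 14) / 0.8167 = 4.0/0.8167 = 4.898 cmH2O·s/L.
C = Vt/(Pplat − PEEP) = 535.0 / (14 − 6) = 535.0/8.0 = 66.875 mL/cmH2O.
τ = R × C = 4.898 × 0.06688 L/cmH2O = 0.3276 s.
Fraction remaining = e^(−Te/τ) = e^(−0.25/0.3276) = 0.4662; trapped volume = 535.0 × 0.4662 = 249.42 mL.
Additional alveolar pressure from trapping ≈ V_trapped / C = 249.42 / 66.875 = 3.73 cmH2O.

3.7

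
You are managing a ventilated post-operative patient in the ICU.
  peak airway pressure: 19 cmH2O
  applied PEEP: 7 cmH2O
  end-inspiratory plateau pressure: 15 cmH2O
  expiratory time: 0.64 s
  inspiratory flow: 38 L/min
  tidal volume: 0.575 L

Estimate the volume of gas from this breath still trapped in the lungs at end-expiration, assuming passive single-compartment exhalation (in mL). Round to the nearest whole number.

Flow: 38 L/min ÷ 60 = 0.6333 L/s.
R = (PIP − Pplat)/V̇ = (19 − 15) / 0.6333 = 4.0/0.6333 = 6.316 cmH2O·s/L.
C = Vt/(Pplat − PEEP) = 575.0 / (15 − 7) = 575.0/8.0 = 71.875 mL/cmH2O.
τ = R × C = 6.316 × 0.07188 L/cmH2O = 0.454 s.
Fraction remaining = e^(−Te/τ) = e^(−0.64/0.454) = 0.2442.
Trapped volume = 575.0 × 0.2442 = 140.42 mL.

140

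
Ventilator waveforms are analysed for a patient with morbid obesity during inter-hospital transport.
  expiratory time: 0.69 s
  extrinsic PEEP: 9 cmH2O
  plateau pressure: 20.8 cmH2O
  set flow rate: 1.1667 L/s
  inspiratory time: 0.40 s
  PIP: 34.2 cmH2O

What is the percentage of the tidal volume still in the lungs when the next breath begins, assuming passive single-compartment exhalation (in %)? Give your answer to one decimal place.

21.9

Vt = flow × Ti = 1.1667 L/s × 0.40 s × 1000 mL/L = 466.68 mL.
R = (PIP − Pplat)/V̇ = (34.2 − 20.8) / 1.1667 = 13.4/1.1667 = 11.485 cmH2O·s/L.
C = Vt/(Pplat − PEEP) = 466.68 / (20.8 − 9) = 466.68/11.8 = 39.549 mL/cmH2O.
τ = R × C = 11.485 × 0.03955 L/cmH2O = 0.4542 s.
Fraction remaining at end-expiration = e^(−Te/τ) = e^(−0.69/0.4542) = 0.2189 → 21.89%.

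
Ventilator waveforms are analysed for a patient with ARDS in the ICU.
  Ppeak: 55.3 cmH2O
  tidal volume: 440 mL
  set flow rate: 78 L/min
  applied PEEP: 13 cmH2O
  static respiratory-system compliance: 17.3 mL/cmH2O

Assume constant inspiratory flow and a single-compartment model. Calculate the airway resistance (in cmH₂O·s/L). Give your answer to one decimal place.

Flow: 78 L/min ÷ 60 = 1.3 L/s.
Equation of motion (constant flow): PIP = Vt/C + R·V̇ + PEEP.
R·V̇ = PIP − Vt/C − PEEP = 55.3 − 440/17.3 − 13 = 55.3 − 25.434 − 13 = 16.866 cmH2O.
R = 16.866 / 1.3 = 12.974 cmH2O·s/L.

13.0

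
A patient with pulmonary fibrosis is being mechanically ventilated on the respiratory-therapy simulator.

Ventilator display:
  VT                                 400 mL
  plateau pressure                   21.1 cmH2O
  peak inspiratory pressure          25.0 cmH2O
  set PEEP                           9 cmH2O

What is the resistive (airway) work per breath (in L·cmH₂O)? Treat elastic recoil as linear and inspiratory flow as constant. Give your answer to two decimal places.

With constant inspiratory flow the resistive pressure is constant at PIP − Pplat = 25.0 − 21.1 = 3.9 cmH2O, so resistive work = 3.9 × 0.400 = 1.56 L·cmH2O.

1.56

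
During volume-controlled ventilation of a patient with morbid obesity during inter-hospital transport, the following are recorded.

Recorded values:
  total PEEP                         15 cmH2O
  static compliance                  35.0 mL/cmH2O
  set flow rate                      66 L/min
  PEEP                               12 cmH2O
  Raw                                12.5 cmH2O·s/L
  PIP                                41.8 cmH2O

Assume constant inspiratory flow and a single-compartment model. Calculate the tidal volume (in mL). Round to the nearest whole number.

457

Flow: 66 L/min ÷ 60 = 1.1 L/s.
Total PEEP = 15 cmH2O (set 12 + intrinsic 3); this is the baseline alveolar pressure.
Equation of motion (constant flow): PIP = Vt/C + R·V̇ + PEEP.
Vt/C = PIP − R·V̇ − PEEP = 41.8 − 13.75 − 15 = 13.05 cmH2O.
Vt = C × 13.05 = 35.0 × 13.05 = 456.75 mL.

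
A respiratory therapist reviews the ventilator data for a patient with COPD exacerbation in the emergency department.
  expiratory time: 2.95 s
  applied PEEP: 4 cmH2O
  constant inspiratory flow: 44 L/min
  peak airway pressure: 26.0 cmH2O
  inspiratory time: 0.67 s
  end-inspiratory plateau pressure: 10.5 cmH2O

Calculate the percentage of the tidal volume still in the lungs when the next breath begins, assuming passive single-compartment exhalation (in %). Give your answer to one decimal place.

15.8

Flow: 44 L/min ÷ 60 = 0.7333 L/s.
Vt = flow × Ti = 0.7333 L/s × 0.67 s × 1000 mL/L = 491.31 mL.
R = (PIP − Pplat)/V̇ = (26.0 − 10.5) / 0.7333 = 15.5/0.7333 = 21.137 cmH2O·s/L.
C = Vt/(Pplat − PEEP) = 491.31 / (10.5 − 4) = 491.31/6.5 = 75.586 mL/cmH2O.
τ = R × C = 21.137 × 0.07559 L/cmH2O = 1.598 s.
Fraction remaining at end-expiration = e^(−Te/τ) = e^(−2.95/1.598) = 0.1579 → 15.79%.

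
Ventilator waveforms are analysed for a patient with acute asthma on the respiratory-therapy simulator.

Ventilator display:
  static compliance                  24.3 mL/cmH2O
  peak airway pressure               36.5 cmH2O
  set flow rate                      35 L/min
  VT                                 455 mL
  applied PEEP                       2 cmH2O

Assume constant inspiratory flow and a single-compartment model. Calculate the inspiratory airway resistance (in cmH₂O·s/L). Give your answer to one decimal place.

Flow: 35 L/min ÷ 60 = 0.5833 L/s.
Equation of motion (constant flow): PIP = Vt/C + R·V̇ + PEEP.
R·V̇ = PIP − Vt/C − PEEP = 36.5 − 455/24.3 − 2 = 36.5 − 18.724 − 2 = 15.776 cmH2O.
R = 15.776 / 0.5833 = 27.046 cmH2O·s/L.

27.0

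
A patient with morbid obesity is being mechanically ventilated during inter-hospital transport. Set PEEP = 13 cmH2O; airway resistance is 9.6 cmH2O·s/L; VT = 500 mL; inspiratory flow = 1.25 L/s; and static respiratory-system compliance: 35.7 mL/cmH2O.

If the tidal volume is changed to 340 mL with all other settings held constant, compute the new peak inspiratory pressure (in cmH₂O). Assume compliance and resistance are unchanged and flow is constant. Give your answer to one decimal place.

34.5

PIP = Vt/C + R·V̇ + PEEP (constant-flow equation of motion).
Only the elastic term changes: ΔPIP = ΔVt / C = (340 − 500) / 35.7 = -4.482 cmH2O.
Original PIP = 500/35.7 + 9.6×1.25 + 13 = 39.006 cmH2O; new PIP = 39.006 + (-4.482) = 34.524 cmH2O.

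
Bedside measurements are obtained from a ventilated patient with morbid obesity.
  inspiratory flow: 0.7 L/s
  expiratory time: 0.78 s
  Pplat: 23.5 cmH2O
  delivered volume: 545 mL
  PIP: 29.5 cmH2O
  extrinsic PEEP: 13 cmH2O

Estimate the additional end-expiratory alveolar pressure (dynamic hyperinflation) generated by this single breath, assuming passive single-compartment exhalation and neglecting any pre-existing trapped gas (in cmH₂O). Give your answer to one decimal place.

1.8

R = (PIP − Pplat)/V̇ = (29.5 − 23.5) / 0.7 = 6.0/0.7 = 8.571 cmH2O·s/L.
C = Vt/(Pplat − PEEP) = 545.0 / (23.5 − 13) = 545.0/10.5 = 51.905 mL/cmH2O.
τ = R × C = 8.571 × 0.05191 L/cmH2O = 0.4449 s.
Fraction remaining = e^(−Te/τ) = e^(−0.78/0.4449) = 0.1732; trapped volume = 545.0 × 0.1732 = 94.394 mL.
Additional alveolar pressure from trapping ≈ V_trapped / C = 94.394 / 51.905 = 1.819 cmH2O.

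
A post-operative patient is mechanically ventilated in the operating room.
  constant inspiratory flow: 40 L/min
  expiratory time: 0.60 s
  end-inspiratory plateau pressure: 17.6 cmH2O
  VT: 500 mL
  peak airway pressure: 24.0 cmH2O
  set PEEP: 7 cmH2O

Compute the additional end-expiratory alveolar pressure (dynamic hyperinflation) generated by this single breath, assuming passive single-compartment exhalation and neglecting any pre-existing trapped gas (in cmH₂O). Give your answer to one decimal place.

2.8

Flow: 40 L/min ÷ 60 = 0.6667 L/s.
R = (PIP − Pplat)/V̇ = (24.0 − 17.6) / 0.6667 = 6.4/0.6667 = 9.6 cmH2O·s/L.
C = Vt/(Pplat − PEEP) = 500.0 / (17.6 − 7) = 500.0/10.6 = 47.17 mL/cmH2O.
τ = R × C = 9.6 × 0.04717 L/cmH2O = 0.4528 s.
Fraction remaining = e^(−Te/τ) = e^(−0.60/0.4528) = 0.2658; trapped volume = 500.0 × 0.2658 = 132.9 mL.
Additional alveolar pressure from trapping ≈ V_trapped / C = 132.9 / 47.17 = 2.817 cmH2O.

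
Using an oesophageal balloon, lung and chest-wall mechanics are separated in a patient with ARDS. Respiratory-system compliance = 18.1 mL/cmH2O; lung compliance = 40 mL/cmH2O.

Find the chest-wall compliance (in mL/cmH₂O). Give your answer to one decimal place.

33.1

1/Ccw = 1/Crs − 1/CL.
1/Ccw = 1/18.1 − 1/40 = 0.03025.
Ccw = 33.058 mL/cmH2O.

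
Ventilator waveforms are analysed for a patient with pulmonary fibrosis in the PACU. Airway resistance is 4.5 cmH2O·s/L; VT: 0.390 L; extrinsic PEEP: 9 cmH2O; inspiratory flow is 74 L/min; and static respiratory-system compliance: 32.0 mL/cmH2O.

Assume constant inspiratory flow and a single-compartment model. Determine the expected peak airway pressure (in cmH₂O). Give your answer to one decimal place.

Flow: 74 L/min ÷ 60 = 1.2333 L/s.
Equation of motion (constant flow): PIP = Vt/C + R·V̇ + PEEP.
PIP = 390/32.0 + 4.5×1.2333 + 9 = 12.188 + 5.55 + 9 = 26.738 cmH2O.

26.7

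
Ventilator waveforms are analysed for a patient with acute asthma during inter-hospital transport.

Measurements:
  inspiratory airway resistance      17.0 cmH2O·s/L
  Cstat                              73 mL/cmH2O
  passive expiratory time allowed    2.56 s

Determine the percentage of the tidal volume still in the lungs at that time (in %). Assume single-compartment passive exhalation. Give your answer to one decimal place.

τ = R × C = 17.0 × 73 mL/cmH2O = 17.0 × 0.073 L/cmH2O = 1.241 s.
Passive exhalation: V(t)/V₀ = e^(−t/τ) = e^(−2.56/1.241) = 0.1271.
Fraction remaining = 0.1271 → 12.71%.

12.7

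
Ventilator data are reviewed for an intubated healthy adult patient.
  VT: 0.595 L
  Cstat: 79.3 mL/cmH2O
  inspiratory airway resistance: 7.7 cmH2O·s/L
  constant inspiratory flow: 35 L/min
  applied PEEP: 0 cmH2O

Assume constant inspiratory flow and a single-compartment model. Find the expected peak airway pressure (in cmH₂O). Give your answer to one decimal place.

Flow: 35 L/min ÷ 60 = 0.5833 L/s.
Equation of motion (constant flow): PIP = Vt/C + R·V̇ + PEEP.
PIP = 595/79.3 + 7.7×0.5833 + 0 = 7.503 + 4.491 + 0 = 11.994 cmH2O.

12.0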